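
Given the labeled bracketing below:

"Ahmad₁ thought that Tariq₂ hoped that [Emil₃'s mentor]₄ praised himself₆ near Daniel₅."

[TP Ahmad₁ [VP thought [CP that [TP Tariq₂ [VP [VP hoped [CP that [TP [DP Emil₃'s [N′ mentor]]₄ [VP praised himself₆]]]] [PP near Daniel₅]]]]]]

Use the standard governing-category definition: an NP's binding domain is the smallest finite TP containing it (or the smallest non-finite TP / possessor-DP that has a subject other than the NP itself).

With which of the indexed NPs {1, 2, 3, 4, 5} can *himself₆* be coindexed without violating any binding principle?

{4}

*himself* is an anaphor, so Principle A applies: it must be bound in its binding domain.
Binding domain of *himself₆*: the embedded TP, whose subject is [Emil₃'s mentor]₄.
*Ahmad₁* c-commands the anaphor but is outside its binding domain → cannot satisfy Principle A.
*Tariq₂* c-commands the anaphor but is outside its binding domain → cannot satisfy Principle A.
*Emil₃* does not c-command the anaphor → cannot bind it.
*[Emil₃'s mentor]₄* c-commands the anaphor within its binding domain → licit binder.
*Daniel₅* does not c-command the anaphor → cannot bind it.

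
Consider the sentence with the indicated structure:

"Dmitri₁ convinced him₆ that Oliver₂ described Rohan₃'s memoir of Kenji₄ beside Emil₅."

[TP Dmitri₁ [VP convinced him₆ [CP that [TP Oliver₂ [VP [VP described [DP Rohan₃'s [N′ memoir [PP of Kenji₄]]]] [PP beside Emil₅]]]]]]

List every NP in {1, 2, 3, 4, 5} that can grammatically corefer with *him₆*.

none

*him* is a pronoun, so Principle B applies: it must be free in its binding domain.
Binding domain of *him₆*: the matrix TP, whose subject is Dmitri₁.
*Dmitri₁* c-commands the pronoun within its binding domain → coindexation would violate Principle B.
*Oliver₂*: the pronoun c-commands this R-expression → coindexation would violate Principle C on *Oliver₂*.
*Rohan₃*: the pronoun c-commands this R-expression → coindexation would violate Principle C on *Rohan₃*.
*Kenji₄*: the pronoun c-commands this R-expression → coindexation would violate Principle C on *Kenji₄*.
*Emil₅*: the pronoun c-commands this R-expression → coindexation would violate Principle C on *Emil₅*.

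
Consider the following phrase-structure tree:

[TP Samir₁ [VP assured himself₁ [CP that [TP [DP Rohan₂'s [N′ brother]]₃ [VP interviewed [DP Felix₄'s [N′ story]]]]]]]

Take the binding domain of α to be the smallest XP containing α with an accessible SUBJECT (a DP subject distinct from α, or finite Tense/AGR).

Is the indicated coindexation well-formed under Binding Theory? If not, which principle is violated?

The two coindexed NPs are *Samir₁* and *himself₁*.
*himself₁* is an anaphor; its binding domain is the matrix TP, whose subject is Samir₁. *Samir₁* c-commands it within that domain and shares its index, so Principle A is satisfied.
*Samir₁* is an R-expression; *himself₁* does not c-command it, and no other NP shares its index, so Principle C is satisfied.
All principles are respected.

grammatical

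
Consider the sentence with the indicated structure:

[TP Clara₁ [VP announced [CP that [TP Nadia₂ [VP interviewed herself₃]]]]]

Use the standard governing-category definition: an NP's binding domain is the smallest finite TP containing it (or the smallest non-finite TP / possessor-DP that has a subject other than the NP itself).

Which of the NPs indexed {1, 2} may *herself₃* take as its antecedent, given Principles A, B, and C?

*herself* is an anaphor, so Principle A applies: it must be bound in its binding domain.
Binding domain of *herself₃*: the embedded TP, whose subject is Nadia₂.
*Clara₁* c-commands the anaphor but is outside its binding domain → cannot satisfy Principle A.
*Nadia₂* c-commands the anaphor within its binding domain → licit binder.

{2}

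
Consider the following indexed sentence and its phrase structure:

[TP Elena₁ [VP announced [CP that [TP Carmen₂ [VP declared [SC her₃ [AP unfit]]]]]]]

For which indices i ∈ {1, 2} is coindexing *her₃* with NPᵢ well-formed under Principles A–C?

{1}

*her* is a pronoun, so Principle B applies: it must be free in its binding domain.
Binding domain of *her₃*: the embedded TP, whose subject is Carmen₂.
*Elena₁* c-commands the pronoun but from outside its binding domain, and is not c-commanded by it → coindexation permitted.
*Carmen₂* c-commands the pronoun within its binding domain → coindexation would violate Principle B.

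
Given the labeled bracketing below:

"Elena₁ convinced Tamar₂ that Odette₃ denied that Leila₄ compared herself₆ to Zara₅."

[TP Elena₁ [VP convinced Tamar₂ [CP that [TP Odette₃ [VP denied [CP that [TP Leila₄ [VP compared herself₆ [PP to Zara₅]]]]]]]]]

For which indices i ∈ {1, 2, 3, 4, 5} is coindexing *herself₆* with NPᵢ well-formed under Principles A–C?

{4}

*herself* is an anaphor, so Principle A applies: it must be bound in its binding domain.
Binding domain of *herself₆*: the embedded TP, whose subject is Leila₄.
*Elena₁* c-commands the anaphor but is outside its binding domain → cannot satisfy Principle A.
*Tamar₂* c-commands the anaphor but is outside its binding domain → cannot satisfy Principle A.
*Odette₃* c-commands the anaphor but is outside its binding domain → cannot satisfy Principle A.
*Leila₄* c-commands the anaphor within its binding domain → licit binder.
*Zara₅* does not c-command the anaphor → cannot bind it.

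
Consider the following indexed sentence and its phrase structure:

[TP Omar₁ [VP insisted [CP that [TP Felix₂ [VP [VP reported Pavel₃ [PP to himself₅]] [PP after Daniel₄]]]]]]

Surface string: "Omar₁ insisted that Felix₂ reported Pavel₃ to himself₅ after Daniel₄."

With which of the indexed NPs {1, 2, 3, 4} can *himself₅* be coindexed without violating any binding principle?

*himself* is an anaphor, so Principle A applies: it must be bound in its binding domain.
Binding domain of *himself₅*: the embedded TP, whose subject is Felix₂.
*Omar₁* c-commands the anaphor but is outside its binding domain → cannot satisfy Principle A.
*Felix₂* c-commands the anaphor within its binding domain → licit binder.
*Pavel₃* c-commands the anaphor within its binding domain → licit binder.
*Daniel₄* does not c-command the anaphor → cannot bind it.

{2, 3}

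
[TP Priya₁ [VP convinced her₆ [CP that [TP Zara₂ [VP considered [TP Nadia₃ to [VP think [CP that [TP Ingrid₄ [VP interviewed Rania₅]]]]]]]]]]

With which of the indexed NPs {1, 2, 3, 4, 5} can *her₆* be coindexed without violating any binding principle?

*her* is a pronoun, so Principle B applies: it must be free in its binding domain.
Binding domain of *her₆*: the matrix TP, whose subject is Priya₁.
*Priya₁* c-commands the pronoun within its binding domain → coindexation would violate Principle B.
*Zara₂*: the pronoun c-commands this R-expression → coindexation would violate Principle C on *Zara₂*.
*Nadia₃*: the pronoun c-commands this R-expression → coindexation would violate Principle C on *Nadia₃*.
*Ingrid₄*: the pronoun c-commands this R-expression → coindexation would violate Principle C on *Ingrid₄*.
*Rania₅*: the pronoun c-commands this R-expression → coindexation would violate Principle C on *Rania₅*.

none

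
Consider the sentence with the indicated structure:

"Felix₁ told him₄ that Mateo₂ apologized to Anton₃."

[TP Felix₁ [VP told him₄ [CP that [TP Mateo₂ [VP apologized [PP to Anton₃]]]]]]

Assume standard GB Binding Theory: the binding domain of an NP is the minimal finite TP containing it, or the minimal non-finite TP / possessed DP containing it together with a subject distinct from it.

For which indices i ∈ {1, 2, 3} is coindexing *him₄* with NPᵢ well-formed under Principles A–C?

*him* is a pronoun, so Principle B applies: it must be free in its binding domain.
Binding domain of *him₄*: the matrix TP, whose subject is Felix₁.
*Felix₁* c-commands the pronoun within its binding domain → coindexation would violate Principle B.
*Mateo₂*: the pronoun c-commands this R-expression → coindexation would violate Principle C on *Mateo₂*.
*Anton₃*: the pronoun c-commands this R-expression → coindexation would violate Principle C on *Anton₃*.

none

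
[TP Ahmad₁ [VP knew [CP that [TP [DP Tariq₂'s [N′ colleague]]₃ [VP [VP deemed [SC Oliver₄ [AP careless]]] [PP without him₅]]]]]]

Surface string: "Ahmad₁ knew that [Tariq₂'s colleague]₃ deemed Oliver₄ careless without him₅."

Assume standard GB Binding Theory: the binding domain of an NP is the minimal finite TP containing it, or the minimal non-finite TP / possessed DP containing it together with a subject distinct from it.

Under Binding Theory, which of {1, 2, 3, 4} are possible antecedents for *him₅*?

*him* is a pronoun, so Principle B applies: it must be free in its binding domain.
Binding domain of *him₅*: the embedded TP, whose subject is [Tariq₂'s colleague]₃.
*Ahmad₁* c-commands the pronoun but from outside its binding domain, and is not c-commanded by it → coindexation permitted.
*Tariq₂* and the pronoun do not c-command one another → neither Principle B nor Principle C is at stake; coindexation permitted.
*[Tariq₂'s colleague]₃* c-commands the pronoun within its binding domain → coindexation would violate Principle B.
*Oliver₄* and the pronoun do not c-command one another → neither Principle B nor Principle C is at stake; coindexation permitted.

{1, 2, 4}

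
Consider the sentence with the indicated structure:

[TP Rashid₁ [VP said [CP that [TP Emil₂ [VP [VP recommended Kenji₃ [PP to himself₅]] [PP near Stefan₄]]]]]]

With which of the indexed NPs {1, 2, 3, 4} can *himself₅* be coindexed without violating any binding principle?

*himself* is an anaphor, so Principle A applies: it must be bound in its binding domain.
Binding domain of *himself₅*: the embedded TP, whose subject is Emil₂.
*Rashid₁* c-commands the anaphor but is outside its binding domain → cannot satisfy Principle A.
*Emil₂* c-commands the anaphor within its binding domain → licit binder.
*Kenji₃* c-commands the anaphor within its binding domain → licit binder.
*Stefan₄* does not c-command the anaphor → cannot bind it.

{2, 3}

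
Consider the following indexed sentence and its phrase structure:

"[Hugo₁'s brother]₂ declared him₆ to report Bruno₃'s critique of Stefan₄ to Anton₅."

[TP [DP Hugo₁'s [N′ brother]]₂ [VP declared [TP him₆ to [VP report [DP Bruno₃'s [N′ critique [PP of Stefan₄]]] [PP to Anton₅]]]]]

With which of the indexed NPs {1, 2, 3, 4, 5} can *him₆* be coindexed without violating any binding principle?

{1}

*him* is a pronoun, so Principle B applies: it must be free in its binding domain.
Binding domain of *him₆*: the matrix TP, whose subject is [Hugo₁'s brother]₂.
*Hugo₁* and the pronoun do not c-command one another → neither Principle B nor Principle C is at stake; coindexation permitted.
*[Hugo₁'s brother]₂* c-commands the pronoun within its binding domain → coindexation would violate Principle B.
*Bruno₃*: the pronoun c-commands this R-expression → coindexation would violate Principle C on *Bruno₃*.
*Stefan₄*: the pronoun c-commands this R-expression → coindexation would violate Principle C on *Stefan₄*.
*Anton₅*: the pronoun c-commands this R-expression → coindexation would violate Principle C on *Anton₅*.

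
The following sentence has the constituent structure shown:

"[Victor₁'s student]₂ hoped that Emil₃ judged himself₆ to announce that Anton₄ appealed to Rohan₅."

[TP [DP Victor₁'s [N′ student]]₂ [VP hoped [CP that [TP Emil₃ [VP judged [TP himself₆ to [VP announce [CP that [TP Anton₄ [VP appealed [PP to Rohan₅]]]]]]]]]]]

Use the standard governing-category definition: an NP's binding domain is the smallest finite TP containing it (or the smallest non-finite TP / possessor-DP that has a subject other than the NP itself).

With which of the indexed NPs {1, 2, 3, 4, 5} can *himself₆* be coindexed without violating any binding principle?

{3}

*himself* is an anaphor, so Principle A applies: it must be bound in its binding domain.
Binding domain of *himself₆*: the embedded TP, whose subject is Emil₃.
*Victor₁* does not c-command the anaphor → cannot bind it.
*[Victor₁'s student]₂* c-commands the anaphor but is outside its binding domain → cannot satisfy Principle A.
*Emil₃* c-commands the anaphor within its binding domain → licit binder.
*Anton₄* does not c-command the anaphor → cannot bind it.
*Rohan₅* does not c-command the anaphor → cannot bind it.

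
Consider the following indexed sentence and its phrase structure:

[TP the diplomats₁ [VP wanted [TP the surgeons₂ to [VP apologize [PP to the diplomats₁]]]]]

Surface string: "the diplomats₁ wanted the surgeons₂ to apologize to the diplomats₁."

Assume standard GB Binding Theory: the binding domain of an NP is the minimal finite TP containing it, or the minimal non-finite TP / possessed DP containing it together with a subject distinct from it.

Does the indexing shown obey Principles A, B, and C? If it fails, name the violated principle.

The two coindexed NPs are *the diplomats₁* (the lower occurrence) and *the diplomats₁* (the higher occurrence).
*the diplomats₁* (the lower occurrence) is an R-expression. Principle C requires it to be free everywhere.
*the diplomats₁* (the higher occurrence) c-commands it and carries the same index.
The R-expression is bound → Principle C violation.

Principle C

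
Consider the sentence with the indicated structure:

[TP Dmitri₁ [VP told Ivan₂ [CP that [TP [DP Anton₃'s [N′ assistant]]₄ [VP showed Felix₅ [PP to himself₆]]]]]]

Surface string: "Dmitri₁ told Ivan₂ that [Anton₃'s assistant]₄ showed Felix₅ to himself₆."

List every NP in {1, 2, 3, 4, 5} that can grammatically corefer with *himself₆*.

{4, 5}

*himself* is an anaphor, so Principle A applies: it must be bound in its binding domain.
Binding domain of *himself₆*: the embedded TP, whose subject is [Anton₃'s assistant]₄.
*Dmitri₁* c-commands the anaphor but is outside its binding domain → cannot satisfy Principle A.
*Ivan₂* c-commands the anaphor but is outside its binding domain → cannot satisfy Principle A.
*Anton₃* does not c-command the anaphor → cannot bind it.
*[Anton₃'s assistant]₄* c-commands the anaphor within its binding domain → licit binder.
*Felix₅* c-commands the anaphor within its binding domain → licit binder.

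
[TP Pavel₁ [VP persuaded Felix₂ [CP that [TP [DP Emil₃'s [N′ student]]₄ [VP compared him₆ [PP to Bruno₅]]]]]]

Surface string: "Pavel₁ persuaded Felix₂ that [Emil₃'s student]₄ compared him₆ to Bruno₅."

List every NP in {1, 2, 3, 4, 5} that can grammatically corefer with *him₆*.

*him* is a pronoun, so Principle B applies: it must be free in its binding domain.
Binding domain of *him₆*: the embedded TP, whose subject is [Emil₃'s student]₄.
*Pavel₁* c-commands the pronoun but from outside its binding domain, and is not c-commanded by it → coindexation permitted.
*Felix₂* c-commands the pronoun but from outside its binding domain, and is not c-commanded by it → coindexation permitted.
*Emil₃* and the pronoun do not c-command one another → neither Principle B nor Principle C is at stake; coindexation permitted.
*[Emil₃'s student]₄* c-commands the pronoun within its binding domain → coindexation would violate Principle B.
*Bruno₅*: the pronoun c-commands this R-expression → coindexation would violate Principle C on *Bruno₅*.

{1, 2, 3}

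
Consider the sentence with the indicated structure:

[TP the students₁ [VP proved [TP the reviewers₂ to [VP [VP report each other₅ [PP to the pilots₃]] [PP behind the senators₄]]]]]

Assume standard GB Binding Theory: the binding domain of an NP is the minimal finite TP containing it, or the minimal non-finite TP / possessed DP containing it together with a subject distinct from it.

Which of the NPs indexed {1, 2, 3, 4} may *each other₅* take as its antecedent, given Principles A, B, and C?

{2}

*each other* is an anaphor, so Principle A applies: it must be bound in its binding domain.
Binding domain of *each other₅*: the embedded TP, whose subject is the reviewers₂.
*the students₁* c-commands the anaphor but is outside its binding domain → cannot satisfy Principle A.
*the reviewers₂* c-commands the anaphor within its binding domain → licit binder.
*the pilots₃* does not c-command the anaphor → cannot bind it.
*the senators₄* does not c-command the anaphor → cannot bind it.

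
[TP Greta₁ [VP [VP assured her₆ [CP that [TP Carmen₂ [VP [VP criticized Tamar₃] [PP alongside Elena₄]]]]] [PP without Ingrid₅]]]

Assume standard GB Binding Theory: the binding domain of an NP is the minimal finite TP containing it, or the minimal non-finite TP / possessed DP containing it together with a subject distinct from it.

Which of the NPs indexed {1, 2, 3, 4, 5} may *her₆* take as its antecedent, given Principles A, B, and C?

{5}

*her* is a pronoun, so Principle B applies: it must be free in its binding domain.
Binding domain of *her₆*: the matrix TP, whose subject is Greta₁.
*Greta₁* c-commands the pronoun within its binding domain → coindexation would violate Principle B.
*Carmen₂*: the pronoun c-commands this R-expression → coindexation would violate Principle C on *Carmen₂*.
*Tamar₃*: the pronoun c-commands this R-expression → coindexation would violate Principle C on *Tamar₃*.
*Elena₄*: the pronoun c-commands this R-expression → coindexation would violate Principle C on *Elena₄*.
*Ingrid₅* and the pronoun do not c-command one another → neither Principle B nor Principle C is at stake; coindexation permitted.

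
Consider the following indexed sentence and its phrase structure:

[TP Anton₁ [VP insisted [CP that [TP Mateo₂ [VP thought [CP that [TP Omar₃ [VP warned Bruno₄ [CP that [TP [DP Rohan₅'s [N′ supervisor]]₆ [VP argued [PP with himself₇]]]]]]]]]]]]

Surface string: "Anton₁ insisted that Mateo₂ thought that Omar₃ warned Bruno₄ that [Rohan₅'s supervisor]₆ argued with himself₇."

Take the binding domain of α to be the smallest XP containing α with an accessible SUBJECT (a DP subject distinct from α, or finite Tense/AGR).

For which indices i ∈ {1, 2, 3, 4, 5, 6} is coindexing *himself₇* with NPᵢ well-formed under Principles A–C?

*himself* is an anaphor, so Principle A applies: it must be bound in its binding domain.
Binding domain of *himself₇*: the embedded TP, whose subject is [Rohan₅'s supervisor]₆.
*Anton₁* c-commands the anaphor but is outside its binding domain → cannot satisfy Principle A.
*Mateo₂* c-commands the anaphor but is outside its binding domain → cannot satisfy Principle A.
*Omar₃* c-commands the anaphor but is outside its binding domain → cannot satisfy Principle A.
*Bruno₄* c-commands the anaphor but is outside its binding domain → cannot satisfy Principle A.
*Rohan₅* does not c-command the anaphor → cannot bind it.
*[Rohan₅'s supervisor]₆* c-commands the anaphor within its binding domain → licit binder.

{6}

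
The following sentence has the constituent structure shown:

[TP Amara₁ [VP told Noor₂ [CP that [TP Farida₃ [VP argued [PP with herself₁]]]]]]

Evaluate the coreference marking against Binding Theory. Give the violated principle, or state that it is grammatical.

The two coindexed NPs are *Amara₁* and *herself₁*.
*herself₁* is an anaphor. Principle A requires it to be bound within its binding domain — the embedded TP, whose subject is Farida₃.
Within that domain it is c-commanded by *Farida₃*, which does not share its index.
*Amara₁* does c-command the anaphor, but from outside its binding domain.
The anaphor is unbound in its domain → Principle A violation.

Principle A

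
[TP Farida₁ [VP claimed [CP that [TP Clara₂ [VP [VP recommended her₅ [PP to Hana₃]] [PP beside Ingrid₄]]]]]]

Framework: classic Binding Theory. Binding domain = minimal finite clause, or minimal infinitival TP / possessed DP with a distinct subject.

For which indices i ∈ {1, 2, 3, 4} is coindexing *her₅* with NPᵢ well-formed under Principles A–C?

{1, 4}

*her* is a pronoun, so Principle B applies: it must be free in its binding domain.
Binding domain of *her₅*: the embedded TP, whose subject is Clara₂.
*Farida₁* c-commands the pronoun but from outside its binding domain, and is not c-commanded by it → coindexation permitted.
*Clara₂* c-commands the pronoun within its binding domain → coindexation would violate Principle B.
*Hana₃*: the pronoun c-commands this R-expression → coindexation would violate Principle C on *Hana₃*.
*Ingrid₄* and the pronoun do not c-command one another → neither Principle B nor Principle C is at stake; coindexation permitted.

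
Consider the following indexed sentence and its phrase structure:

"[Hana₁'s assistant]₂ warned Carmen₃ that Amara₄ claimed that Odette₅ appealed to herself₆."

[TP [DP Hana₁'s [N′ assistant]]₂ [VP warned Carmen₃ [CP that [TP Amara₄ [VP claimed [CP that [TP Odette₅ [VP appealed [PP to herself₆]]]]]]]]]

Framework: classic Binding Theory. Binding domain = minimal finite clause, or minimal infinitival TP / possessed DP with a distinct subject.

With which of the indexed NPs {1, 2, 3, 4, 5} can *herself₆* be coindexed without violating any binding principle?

{5}

*herself* is an anaphor, so Principle A applies: it must be bound in its binding domain.
Binding domain of *herself₆*: the embedded TP, whose subject is Odette₅.
*Hana₁* does not c-command the anaphor → cannot bind it.
*[Hana₁'s assistant]₂* c-commands the anaphor but is outside its binding domain → cannot satisfy Principle A.
*Carmen₃* c-commands the anaphor but is outside its binding domain → cannot satisfy Principle A.
*Amara₄* c-commands the anaphor but is outside its binding domain → cannot satisfy Principle A.
*Odette₅* c-commands the anaphor within its binding domain → licit binder.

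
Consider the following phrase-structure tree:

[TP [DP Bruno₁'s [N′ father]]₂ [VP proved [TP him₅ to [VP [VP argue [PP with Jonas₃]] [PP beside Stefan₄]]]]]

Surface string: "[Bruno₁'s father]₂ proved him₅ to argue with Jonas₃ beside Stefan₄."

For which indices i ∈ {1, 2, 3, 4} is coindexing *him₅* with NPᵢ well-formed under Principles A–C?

*him* is a pronoun, so Principle B applies: it must be free in its binding domain.
Binding domain of *him₅*: the matrix TP, whose subject is [Bruno₁'s father]₂.
*Bruno₁* and the pronoun do not c-command one another → neither Principle B nor Principle C is at stake; coindexation permitted.
*[Bruno₁'s father]₂* c-commands the pronoun within its binding domain → coindexation would violate Principle B.
*Jonas₃*: the pronoun c-commands this R-expression → coindexation would violate Principle C on *Jonas₃*.
*Stefan₄*: the pronoun c-commands this R-expression → coindexation would violate Principle C on *Stefan₄*.

{1}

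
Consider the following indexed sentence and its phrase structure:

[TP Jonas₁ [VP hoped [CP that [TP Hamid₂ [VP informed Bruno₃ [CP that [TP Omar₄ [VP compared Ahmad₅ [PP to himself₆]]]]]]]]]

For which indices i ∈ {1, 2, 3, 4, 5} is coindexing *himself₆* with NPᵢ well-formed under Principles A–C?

{4, 5}

*himself* is an anaphor, so Principle A applies: it must be bound in its binding domain.
Binding domain of *himself₆*: the embedded TP, whose subject is Omar₄.
*Jonas₁* c-commands the anaphor but is outside its binding domain → cannot satisfy Principle A.
*Hamid₂* c-commands the anaphor but is outside its binding domain → cannot satisfy Principle A.
*Bruno₃* c-commands the anaphor but is outside its binding domain → cannot satisfy Principle A.
*Omar₄* c-commands the anaphor within its binding domain → licit binder.
*Ahmad₅* c-commands the anaphor within its binding domain → licit binder.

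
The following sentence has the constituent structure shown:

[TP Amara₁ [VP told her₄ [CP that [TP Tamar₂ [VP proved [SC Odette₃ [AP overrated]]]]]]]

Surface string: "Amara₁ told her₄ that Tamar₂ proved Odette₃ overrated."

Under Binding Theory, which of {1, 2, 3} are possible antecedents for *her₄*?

*her* is a pronoun, so Principle B applies: it must be free in its binding domain.
Binding domain of *her₄*: the matrix TP, whose subject is Amara₁.
*Amara₁* c-commands the pronoun within its binding domain → coindexation would violate Principle B.
*Tamar₂*: the pronoun c-commands this R-expression → coindexation would violate Principle C on *Tamar₂*.
*Odette₃*: the pronoun c-commands this R-expression → coindexation would violate Principle C on *Odette₃*.

none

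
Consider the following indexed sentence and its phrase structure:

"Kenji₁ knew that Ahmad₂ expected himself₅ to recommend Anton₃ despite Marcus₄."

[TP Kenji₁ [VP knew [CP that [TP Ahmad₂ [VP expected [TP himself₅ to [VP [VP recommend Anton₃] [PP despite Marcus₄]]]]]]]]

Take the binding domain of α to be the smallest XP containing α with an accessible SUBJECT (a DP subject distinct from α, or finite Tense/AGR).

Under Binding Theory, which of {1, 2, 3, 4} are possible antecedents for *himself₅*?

{2}

*himself* is an anaphor, so Principle A applies: it must be bound in its binding domain.
Binding domain of *himself₅*: the embedded TP, whose subject is Ahmad₂.
*Kenji₁* c-commands the anaphor but is outside its binding domain → cannot satisfy Principle A.
*Ahmad₂* c-commands the anaphor within its binding domain → licit binder.
*Anton₃* does not c-command the anaphor → cannot bind it.
*Marcus₄* does not c-command the anaphor → cannot bind it.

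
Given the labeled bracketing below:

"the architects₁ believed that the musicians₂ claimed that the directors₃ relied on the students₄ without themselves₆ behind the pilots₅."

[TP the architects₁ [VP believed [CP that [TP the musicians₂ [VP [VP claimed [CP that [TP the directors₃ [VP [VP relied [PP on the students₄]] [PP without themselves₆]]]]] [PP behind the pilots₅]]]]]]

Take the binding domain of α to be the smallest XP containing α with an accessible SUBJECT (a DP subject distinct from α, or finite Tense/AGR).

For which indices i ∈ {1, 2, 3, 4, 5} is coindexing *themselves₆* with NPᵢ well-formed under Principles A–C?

*themselves* is an anaphor, so Principle A applies: it must be bound in its binding domain.
Binding domain of *themselves₆*: the embedded TP, whose subject is the directors₃.
*the architects₁* c-commands the anaphor but is outside its binding domain → cannot satisfy Principle A.
*the musicians₂* c-commands the anaphor but is outside its binding domain → cannot satisfy Principle A.
*the directors₃* c-commands the anaphor within its binding domain → licit binder.
*the students₄* does not c-command the anaphor → cannot bind it.
*the pilots₅* does not c-command the anaphor → cannot bind it.

{3}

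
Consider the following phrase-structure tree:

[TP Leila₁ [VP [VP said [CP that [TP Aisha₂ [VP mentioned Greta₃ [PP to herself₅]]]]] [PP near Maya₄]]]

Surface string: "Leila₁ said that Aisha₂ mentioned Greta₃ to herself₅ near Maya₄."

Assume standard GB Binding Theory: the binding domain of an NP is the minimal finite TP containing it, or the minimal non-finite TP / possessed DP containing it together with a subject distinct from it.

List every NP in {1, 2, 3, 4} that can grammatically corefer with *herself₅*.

{2, 3}

*herself* is an anaphor, so Principle A applies: it must be bound in its binding domain.
Binding domain of *herself₅*: the embedded TP, whose subject is Aisha₂.
*Leila₁* c-commands the anaphor but is outside its binding domain → cannot satisfy Principle A.
*Aisha₂* c-commands the anaphor within its binding domain → licit binder.
*Greta₃* c-commands the anaphor within its binding domain → licit binder.
*Maya₄* does not c-command the anaphor → cannot bind it.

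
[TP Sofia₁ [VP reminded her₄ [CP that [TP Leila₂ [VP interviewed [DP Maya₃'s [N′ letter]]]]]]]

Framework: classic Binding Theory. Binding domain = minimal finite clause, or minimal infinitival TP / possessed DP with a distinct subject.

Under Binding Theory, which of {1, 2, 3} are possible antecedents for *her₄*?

none

*her* is a pronoun, so Principle B applies: it must be free in its binding domain.
Binding domain of *her₄*: the matrix TP, whose subject is Sofia₁.
*Sofia₁* c-commands the pronoun within its binding domain → coindexation would violate Principle B.
*Leila₂*: the pronoun c-commands this R-expression → coindexation would violate Principle C on *Leila₂*.
*Maya₃*: the pronoun c-commands this R-expression → coindexation would violate Principle C on *Maya₃*.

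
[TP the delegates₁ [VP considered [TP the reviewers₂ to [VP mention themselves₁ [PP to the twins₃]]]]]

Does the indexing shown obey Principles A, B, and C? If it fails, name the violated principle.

The two coindexed NPs are *the delegates₁* and *themselves₁*.
*themselves₁* is an anaphor. Principle A requires it to be bound within its binding domain — the embedded TP, whose subject is the reviewers₂.
Within that domain it is c-commanded by *the reviewers₂*, which does not share its index.
*the delegates₁* does c-command the anaphor, but from outside its binding domain.
The anaphor is unbound in its domain → Principle A violation.

Principle A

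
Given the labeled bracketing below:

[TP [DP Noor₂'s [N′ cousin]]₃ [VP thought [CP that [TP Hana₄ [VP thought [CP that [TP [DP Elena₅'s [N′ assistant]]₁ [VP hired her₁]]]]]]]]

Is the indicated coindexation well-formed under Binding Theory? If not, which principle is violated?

Principle B

The two coindexed NPs are *[Elena₅'s assistant]₁* and *her₁*.
*her₁* is a pronoun. Its binding domain is the embedded TP, whose subject is [Elena₅'s assistant]₁.
*[Elena₅'s assistant]₁* c-commands it within that domain and carries the same index.
The pronoun is locally bound → Principle B violation.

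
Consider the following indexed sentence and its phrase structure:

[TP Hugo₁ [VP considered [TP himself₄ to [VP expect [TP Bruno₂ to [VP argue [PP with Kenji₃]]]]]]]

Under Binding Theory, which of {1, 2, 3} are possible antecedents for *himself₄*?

*himself* is an anaphor, so Principle A applies: it must be bound in its binding domain.
Binding domain of *himself₄*: the matrix TP, whose subject is Hugo₁.
*Hugo₁* c-commands the anaphor within its binding domain → licit binder.
*Bruno₂* does not c-command the anaphor → cannot bind it.
*Kenji₃* does not c-command the anaphor → cannot bind it.

{1}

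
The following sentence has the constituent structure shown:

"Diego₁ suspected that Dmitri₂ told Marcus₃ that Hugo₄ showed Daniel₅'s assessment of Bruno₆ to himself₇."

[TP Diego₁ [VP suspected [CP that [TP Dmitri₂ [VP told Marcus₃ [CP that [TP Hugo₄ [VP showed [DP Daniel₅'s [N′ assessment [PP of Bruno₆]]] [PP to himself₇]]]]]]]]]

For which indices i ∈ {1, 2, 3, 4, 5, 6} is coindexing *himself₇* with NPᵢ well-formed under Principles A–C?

{4}

*himself* is an anaphor, so Principle A applies: it must be bound in its binding domain.
Binding domain of *himself₇*: the embedded TP, whose subject is Hugo₄.
*Diego₁* c-commands the anaphor but is outside its binding domain → cannot satisfy Principle A.
*Dmitri₂* c-commands the anaphor but is outside its binding domain → cannot satisfy Principle A.
*Marcus₃* c-commands the anaphor but is outside its binding domain → cannot satisfy Principle A.
*Hugo₄* c-commands the anaphor within its binding domain → licit binder.
*Daniel₅* does not c-command the anaphor → cannot bind it.
*Bruno₆* does not c-command the anaphor → cannot bind it.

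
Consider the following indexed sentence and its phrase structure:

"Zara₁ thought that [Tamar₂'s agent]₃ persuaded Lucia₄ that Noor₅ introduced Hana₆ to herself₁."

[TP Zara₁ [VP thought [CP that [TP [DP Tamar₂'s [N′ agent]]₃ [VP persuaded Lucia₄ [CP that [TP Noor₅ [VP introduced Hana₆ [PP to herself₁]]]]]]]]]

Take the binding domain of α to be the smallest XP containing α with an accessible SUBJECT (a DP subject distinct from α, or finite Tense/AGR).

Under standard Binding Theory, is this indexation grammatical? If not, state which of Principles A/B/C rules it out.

Principle A

The two coindexed NPs are *Zara₁* and *herself₁*.
*herself₁* is an anaphor. Principle A requires it to be bound within its binding domain — the embedded TP, whose subject is Noor₅.
Within that domain it is c-commanded by *Noor₅*, *Hana₆*, none of which share its index.
*Zara₁* does c-command the anaphor, but from outside its binding domain.
The anaphor is unbound in its domain → Principle A violation.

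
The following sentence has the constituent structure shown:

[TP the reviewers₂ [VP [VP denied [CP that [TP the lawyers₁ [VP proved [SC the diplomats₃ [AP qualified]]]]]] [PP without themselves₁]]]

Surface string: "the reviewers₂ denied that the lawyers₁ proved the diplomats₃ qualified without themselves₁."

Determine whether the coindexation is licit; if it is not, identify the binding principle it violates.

The two coindexed NPs are *the lawyers₁* and *themselves₁*.
*themselves₁* is an anaphor. Principle A requires it to be bound within its binding domain — the matrix TP, whose subject is the reviewers₂.
Within that domain it is c-commanded by *the reviewers₂*, which does not share its index.
*the lawyers₁* does not c-command the anaphor at all.
The anaphor is unbound in its domain → Principle A violation.

Principle A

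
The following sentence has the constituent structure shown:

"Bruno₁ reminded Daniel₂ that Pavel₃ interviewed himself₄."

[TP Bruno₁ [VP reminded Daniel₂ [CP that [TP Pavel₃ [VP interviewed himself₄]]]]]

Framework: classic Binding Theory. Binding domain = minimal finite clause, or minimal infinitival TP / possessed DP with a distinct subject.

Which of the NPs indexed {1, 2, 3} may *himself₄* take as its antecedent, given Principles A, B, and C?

{3}

*himself* is an anaphor, so Principle A applies: it must be bound in its binding domain.
Binding domain of *himself₄*: the embedded TP, whose subject is Pavel₃.
*Bruno₁* c-commands the anaphor but is outside its binding domain → cannot satisfy Principle A.
*Daniel₂* c-commands the anaphor but is outside its binding domain → cannot satisfy Principle A.
*Pavel₃* c-commands the anaphor within its binding domain → licit binder.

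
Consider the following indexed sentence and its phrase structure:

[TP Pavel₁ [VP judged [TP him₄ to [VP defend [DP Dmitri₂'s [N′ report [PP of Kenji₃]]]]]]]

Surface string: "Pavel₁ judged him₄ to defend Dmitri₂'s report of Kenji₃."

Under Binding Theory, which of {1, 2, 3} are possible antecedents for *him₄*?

*him* is a pronoun, so Principle B applies: it must be free in its binding domain.
Binding domain of *him₄*: the matrix TP, whose subject is Pavel₁.
*Pavel₁* c-commands the pronoun within its binding domain → coindexation would violate Principle B.
*Dmitri₂*: the pronoun c-commands this R-expression → coindexation would violate Principle C on *Dmitri₂*.
*Kenji₃*: the pronoun c-commands this R-expression → coindexation would violate Principle C on *Kenji₃*.

none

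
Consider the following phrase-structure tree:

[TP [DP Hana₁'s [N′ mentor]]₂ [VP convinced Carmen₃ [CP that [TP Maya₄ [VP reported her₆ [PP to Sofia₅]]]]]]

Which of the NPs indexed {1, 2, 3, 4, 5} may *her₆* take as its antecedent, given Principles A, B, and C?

*her* is a pronoun, so Principle B applies: it must be free in its binding domain.
Binding domain of *her₆*: the embedded TP, whose subject is Maya₄.
*Hana₁* and the pronoun do not c-command one another → neither Principle B nor Principle C is at stake; coindexation permitted.
*[Hana₁'s mentor]₂* c-commands the pronoun but from outside its binding domain, and is not c-commanded by it → coindexation permitted.
*Carmen₃* c-commands the pronoun but from outside its binding domain, and is not c-commanded by it → coindexation permitted.
*Maya₄* c-commands the pronoun within its binding domain → coindexation would violate Principle B.
*Sofia₅*: the pronoun c-commands this R-expression → coindexation would violate Principle C on *Sofia₅*.

{1, 2, 3}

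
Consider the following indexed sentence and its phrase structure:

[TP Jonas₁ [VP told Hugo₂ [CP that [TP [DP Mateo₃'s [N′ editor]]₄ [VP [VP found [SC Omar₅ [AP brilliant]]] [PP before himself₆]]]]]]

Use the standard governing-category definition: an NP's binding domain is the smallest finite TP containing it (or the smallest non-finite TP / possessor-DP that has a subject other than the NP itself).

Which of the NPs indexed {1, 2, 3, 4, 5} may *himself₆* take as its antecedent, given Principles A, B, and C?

*himself* is an anaphor, so Principle A applies: it must be bound in its binding domain.
Binding domain of *himself₆*: the embedded TP, whose subject is [Mateo₃'s editor]₄.
*Jonas₁* c-commands the anaphor but is outside its binding domain → cannot satisfy Principle A.
*Hugo₂* c-commands the anaphor but is outside its binding domain → cannot satisfy Principle A.
*Mateo₃* does not c-command the anaphor → cannot bind it.
*[Mateo₃'s editor]₄* c-commands the anaphor within its binding domain → licit binder.
*Omar₅* does not c-command the anaphor → cannot bind it.

{4}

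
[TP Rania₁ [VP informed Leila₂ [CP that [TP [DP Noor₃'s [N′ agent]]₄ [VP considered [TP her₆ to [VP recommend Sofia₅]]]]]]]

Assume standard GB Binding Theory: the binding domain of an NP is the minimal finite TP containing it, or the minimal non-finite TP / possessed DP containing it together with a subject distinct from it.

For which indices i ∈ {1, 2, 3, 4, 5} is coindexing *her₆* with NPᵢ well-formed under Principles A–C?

{1, 2, 3}

*her* is a pronoun, so Principle B applies: it must be free in its binding domain.
Binding domain of *her₆*: the embedded TP, whose subject is [Noor₃'s agent]₄.
*Rania₁* c-commands the pronoun but from outside its binding domain, and is not c-commanded by it → coindexation permitted.
*Leila₂* c-commands the pronoun but from outside its binding domain, and is not c-commanded by it → coindexation permitted.
*Noor₃* and the pronoun do not c-command one another → neither Principle B nor Principle C is at stake; coindexation permitted.
*[Noor₃'s agent]₄* c-commands the pronoun within its binding domain → coindexation would violate Principle B.
*Sofia₅*: the pronoun c-commands this R-expression → coindexation would violate Principle C on *Sofia₅*.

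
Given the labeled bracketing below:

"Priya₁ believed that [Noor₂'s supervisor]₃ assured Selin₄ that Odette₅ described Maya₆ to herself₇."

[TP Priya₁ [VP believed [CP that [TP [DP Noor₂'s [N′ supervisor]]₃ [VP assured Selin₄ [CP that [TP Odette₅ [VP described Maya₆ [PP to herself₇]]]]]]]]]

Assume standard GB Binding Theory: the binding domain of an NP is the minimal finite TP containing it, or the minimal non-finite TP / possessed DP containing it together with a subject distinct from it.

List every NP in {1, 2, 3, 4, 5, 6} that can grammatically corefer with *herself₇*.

{5, 6}

*herself* is an anaphor, so Principle A applies: it must be bound in its binding domain.
Binding domain of *herself₇*: the embedded TP, whose subject is Odette₅.
*Priya₁* c-commands the anaphor but is outside its binding domain → cannot satisfy Principle A.
*Noor₂* does not c-command the anaphor → cannot bind it.
*[Noor₂'s supervisor]₃* c-commands the anaphor but is outside its binding domain → cannot satisfy Principle A.
*Selin₄* c-commands the anaphor but is outside its binding domain → cannot satisfy Principle A.
*Odette₅* c-commands the anaphor within its binding domain → licit binder.
*Maya₆* c-commands the anaphor within its binding domain → licit binder.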